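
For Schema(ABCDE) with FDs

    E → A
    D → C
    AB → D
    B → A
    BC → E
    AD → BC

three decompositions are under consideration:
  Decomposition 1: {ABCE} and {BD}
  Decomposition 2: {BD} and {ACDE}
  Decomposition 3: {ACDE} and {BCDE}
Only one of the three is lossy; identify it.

Decomposition 1: common = {B}, closure = {ABCDE} → lossless.
Decomposition 2: common = {D}, closure = {CD} → lossy.
Decomposition 3: common = {CDE}, closure = {ABCDE} → lossless.

Decomposition 2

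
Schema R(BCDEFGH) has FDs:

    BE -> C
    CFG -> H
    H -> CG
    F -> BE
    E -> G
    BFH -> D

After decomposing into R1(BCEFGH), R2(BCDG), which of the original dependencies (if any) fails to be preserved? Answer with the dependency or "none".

Check BFH → D: no single fragment contains all of {BDFH}, and the restricted closure of {BFH} across the fragments never reaches {D}.
BE → C is preserved.
CFG → H is preserved.
H → CG is preserved.
F → BE is preserved.
E → G is preserved.

BFH -> D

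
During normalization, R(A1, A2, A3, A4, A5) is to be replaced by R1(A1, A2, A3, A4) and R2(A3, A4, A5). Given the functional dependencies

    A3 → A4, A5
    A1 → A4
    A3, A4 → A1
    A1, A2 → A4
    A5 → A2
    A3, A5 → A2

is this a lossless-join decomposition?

Common attributes: R1 ∩ R2 = {A3, A4}.
Closure of {A3, A4}: A3 → A4, A5 applies, adding A5; A3, A4 → A1 applies, adding A1; A5 → A2 applies, adding A2. So (A3, A4)⁺ = {A1, A2, A3, A4, A5}.
This closure contains every attribute of R1, so R1 ∩ R2 → R1. The join is lossless.

Yes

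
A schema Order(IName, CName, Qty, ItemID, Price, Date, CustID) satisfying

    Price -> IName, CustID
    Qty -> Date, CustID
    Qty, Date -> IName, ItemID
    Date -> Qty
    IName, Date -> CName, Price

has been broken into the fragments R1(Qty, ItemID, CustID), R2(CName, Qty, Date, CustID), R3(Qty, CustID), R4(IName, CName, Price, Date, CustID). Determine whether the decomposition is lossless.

Chase test. Columns are IName, CName, Qty, ItemID, Price, Date, CustID; row i has aⱼ where attribute j ∈ Ri, else bᵢⱼ.
Initial tableau (one row per fragment):
  row 1: b11 b12 a3 a4 b15 b16 a7
  row 2: b21 a2 a3 b24 b25 a6 a7
  row 3: b31 b32 a3 b34 b35 b36 a7
  row 4: a1 a2 b43 b44 a5 a6 a7
Rows 1 and 2 agree on Qty; apply Qty→Date, CustID and equate their Date, CustID entries.
Rows 1 and 3 agree on Qty; apply Qty→Date, CustID and equate their Date, CustID entries.
Rows 1 and 2 agree on Qty, Date; apply Qty, Date→IName, ItemID and equate their IName, ItemID entries.
Rows 1 and 3 agree on Qty, Date; apply Qty, Date→IName, ItemID and equate their IName, ItemID entries.
Rows 1 and 4 agree on Date; apply Date→Qty and equate their Qty entries.
Rows 1 and 2 agree on IName, Date; apply IName, Date→CName, Price and equate their CName, Price entries.
Rows 1 and 3 agree on IName, Date; apply IName, Date→CName, Price and equate their CName, Price entries.
Rows 1 and 4 agree on Qty, Date; apply Qty, Date→IName, ItemID and equate their IName, ItemID entries.
Rows 1 and 4 agree on IName, Date; apply IName, Date→CName, Price and equate their CName, Price entries.
Row 1 is now all distinguished symbols — the join is lossless.

Yes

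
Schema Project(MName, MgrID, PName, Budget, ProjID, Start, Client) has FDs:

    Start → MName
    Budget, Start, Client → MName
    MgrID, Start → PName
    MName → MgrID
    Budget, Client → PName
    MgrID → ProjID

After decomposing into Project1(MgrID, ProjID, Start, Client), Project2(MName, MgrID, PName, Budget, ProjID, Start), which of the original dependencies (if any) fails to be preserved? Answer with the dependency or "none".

Check Budget, Client → PName: no single fragment contains all of {PName, Budget, Client}, and the restricted closure of {Budget, Client} across the fragments never reaches {PName}.
Start → MName is preserved.
Budget, Start, Client → MName is preserved.
MgrID, Start → PName is preserved.
MName → MgrID is preserved.
MgrID → ProjID is preserved.

Budget, Client → PName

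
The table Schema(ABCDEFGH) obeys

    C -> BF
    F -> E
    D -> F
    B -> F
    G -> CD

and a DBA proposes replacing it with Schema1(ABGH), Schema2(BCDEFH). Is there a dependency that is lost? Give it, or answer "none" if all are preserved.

Check G → CD: no single fragment contains all of {CDG}, and the restricted closure of {G} across the fragments never reaches {CD}.
C → BF is preserved.
F → E is preserved.
D → F is preserved.
B → F is preserved.

G -> CD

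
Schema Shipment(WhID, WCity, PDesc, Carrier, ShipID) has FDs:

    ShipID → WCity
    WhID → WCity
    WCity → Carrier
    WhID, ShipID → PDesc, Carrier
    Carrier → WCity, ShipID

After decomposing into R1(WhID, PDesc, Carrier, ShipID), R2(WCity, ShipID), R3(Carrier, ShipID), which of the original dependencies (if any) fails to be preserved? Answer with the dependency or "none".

ShipID → WCity lies within R2.
WhID → WCity: restricted closure across fragments reaches WCity.
WCity → Carrier: restricted closure across fragments reaches Carrier.
WhID, ShipID → PDesc, Carrier lies within R1.
Carrier → WCity, ShipID: restricted closure across fragments reaches WCity, ShipID.
Every dependency is enforceable on the fragments, so the decomposition is dependency-preserving.

none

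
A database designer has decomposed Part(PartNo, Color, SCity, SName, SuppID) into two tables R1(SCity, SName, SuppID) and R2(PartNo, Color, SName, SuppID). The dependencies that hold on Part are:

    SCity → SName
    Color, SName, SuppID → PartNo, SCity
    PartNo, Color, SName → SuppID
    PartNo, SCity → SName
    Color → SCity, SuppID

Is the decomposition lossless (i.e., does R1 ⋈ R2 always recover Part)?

Common attributes: R1 ∩ R2 = {SName, SuppID}.
No dependency enlarges {SName, SuppID}, so (SName, SuppID)⁺ = {SName, SuppID}.
The closure contains neither all of R1 = {SCity, SName, SuppID} nor all of R2 = {PartNo, Color, SName, SuppID}, so the common attributes are not a superkey of either fragment. The join is lossy.

No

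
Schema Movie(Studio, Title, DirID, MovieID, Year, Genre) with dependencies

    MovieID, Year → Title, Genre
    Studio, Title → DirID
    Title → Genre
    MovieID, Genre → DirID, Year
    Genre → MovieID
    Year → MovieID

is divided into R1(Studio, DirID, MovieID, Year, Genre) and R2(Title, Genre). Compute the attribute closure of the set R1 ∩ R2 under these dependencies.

R1 ∩ R2 = {Genre}.
Genre → MovieID applies, adding MovieID
MovieID, Genre → DirID, Year applies, adding DirID, Year
MovieID, Year → Title, Genre applies, adding Title
Closure: {Title, DirID, MovieID, Year, Genre}.

Title, DirID, MovieID, Year, Genre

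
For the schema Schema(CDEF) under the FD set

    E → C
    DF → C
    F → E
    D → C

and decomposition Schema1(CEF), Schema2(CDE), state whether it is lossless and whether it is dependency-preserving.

lossy but dependency-preserving

Lossless test: (CE)⁺ = {CE}, which is a superkey of neither fragment — lossy.
Dependency preservation: DF → C is not contained in any single fragment, but the restricted closure of its left-hand side across the fragments still reaches the right-hand side; the remaining FDs each lie inside some fragment. All dependencies are preserved.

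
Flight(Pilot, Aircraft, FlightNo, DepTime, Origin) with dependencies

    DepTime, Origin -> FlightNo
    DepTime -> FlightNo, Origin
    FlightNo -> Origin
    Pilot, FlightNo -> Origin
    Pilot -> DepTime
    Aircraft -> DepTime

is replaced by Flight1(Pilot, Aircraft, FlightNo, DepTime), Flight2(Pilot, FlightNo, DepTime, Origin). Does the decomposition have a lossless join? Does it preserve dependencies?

lossless and dependency-preserving

Lossless test: (Pilot, FlightNo, DepTime)⁺ = {Pilot, FlightNo, DepTime, Origin}, which contains all of one fragment — lossless.
Dependency preservation: every FD's attributes lie within a single fragment, so each can be enforced locally — preserved.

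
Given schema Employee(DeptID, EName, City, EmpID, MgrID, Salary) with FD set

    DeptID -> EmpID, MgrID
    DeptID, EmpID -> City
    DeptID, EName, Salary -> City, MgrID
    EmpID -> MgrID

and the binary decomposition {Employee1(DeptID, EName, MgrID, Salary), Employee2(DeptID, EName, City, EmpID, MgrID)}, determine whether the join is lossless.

Common attributes: Employee1 ∩ Employee2 = {DeptID, EName, MgrID}.
Closure of {DeptID, EName, MgrID}: DeptID → EmpID, MgrID applies, adding EmpID; DeptID, EmpID → City applies, adding City. So (DeptID, EName, MgrID)⁺ = {DeptID, EName, City, EmpID, MgrID}.
This closure contains every attribute of Employee2, so Employee1 ∩ Employee2 → Employee2. The join is lossless.

Yes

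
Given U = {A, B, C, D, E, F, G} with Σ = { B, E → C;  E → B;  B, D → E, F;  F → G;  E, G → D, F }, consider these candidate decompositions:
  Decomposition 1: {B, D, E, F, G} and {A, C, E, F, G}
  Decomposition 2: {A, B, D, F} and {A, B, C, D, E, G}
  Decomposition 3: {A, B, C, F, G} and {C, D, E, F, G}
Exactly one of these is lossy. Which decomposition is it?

Decomposition 3

Decomposition 1: common = {E, F, G}, closure = {B, C, D, E, F, G} → lossless.
Decomposition 2: common = {A, B, D}, closure = {A, B, C, D, E, F, G} → lossless.
Decomposition 3: common = {C, F, G}, closure = {C, F, G} → lossy.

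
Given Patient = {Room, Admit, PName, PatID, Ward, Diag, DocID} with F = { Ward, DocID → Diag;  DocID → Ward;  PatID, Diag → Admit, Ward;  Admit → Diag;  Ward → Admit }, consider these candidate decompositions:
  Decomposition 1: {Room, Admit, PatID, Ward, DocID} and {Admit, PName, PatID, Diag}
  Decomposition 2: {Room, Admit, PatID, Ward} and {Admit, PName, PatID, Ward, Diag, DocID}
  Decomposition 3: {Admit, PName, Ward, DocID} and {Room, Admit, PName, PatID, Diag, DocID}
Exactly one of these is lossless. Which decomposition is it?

Decomposition 1: common = {Admit, PatID}, closure = {Admit, PatID, Ward, Diag} → lossy.
Decomposition 2: common = {Admit, PatID, Ward}, closure = {Admit, PatID, Ward, Diag} → lossy.
Decomposition 3: common = {Admit, PName, DocID}, closure = {Admit, PName, Ward, Diag, DocID} → lossless.

Decomposition 3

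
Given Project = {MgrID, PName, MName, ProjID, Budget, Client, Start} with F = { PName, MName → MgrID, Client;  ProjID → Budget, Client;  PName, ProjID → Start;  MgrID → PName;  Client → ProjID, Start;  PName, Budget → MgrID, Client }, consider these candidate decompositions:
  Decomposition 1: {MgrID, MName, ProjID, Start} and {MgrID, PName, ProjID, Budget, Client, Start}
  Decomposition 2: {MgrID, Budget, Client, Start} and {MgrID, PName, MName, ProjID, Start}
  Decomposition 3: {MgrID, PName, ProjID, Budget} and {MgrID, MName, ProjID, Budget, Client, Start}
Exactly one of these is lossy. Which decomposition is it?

Decomposition 2

Decomposition 1: common = {MgrID, ProjID, Start}, closure = {MgrID, PName, ProjID, Budget, Client, Start} → lossless.
Decomposition 2: common = {MgrID, Start}, closure = {MgrID, PName, Start} → lossy.
Decomposition 3: common = {MgrID, ProjID, Budget}, closure = {MgrID, PName, ProjID, Budget, Client, Start} → lossless.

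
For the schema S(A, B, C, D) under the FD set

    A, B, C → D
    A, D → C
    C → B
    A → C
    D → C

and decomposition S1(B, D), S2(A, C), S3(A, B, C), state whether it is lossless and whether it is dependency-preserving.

Lossless test (chase): Rows 2 and 3 agree on C; apply C→B and equate their B entries. Rows 2 and 3 agree on A, B, C; apply A, B, C→D and equate their D entries. No row becomes fully distinguished — the join is lossy.
Dependency preservation: the restricted closure of {A, B, C} across the fragments never reaches {D}, so A, B, C → D cannot be enforced without a join — not preserved.

lossy and not dependency-preserving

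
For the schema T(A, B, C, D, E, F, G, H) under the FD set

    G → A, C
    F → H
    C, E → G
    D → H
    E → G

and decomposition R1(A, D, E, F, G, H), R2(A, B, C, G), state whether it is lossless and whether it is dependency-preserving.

Lossless test: (A, G)⁺ = {A, C, G}, which is a superkey of neither fragment — lossy.
Dependency preservation: C, E → G is not contained in any single fragment, but the restricted closure of its left-hand side across the fragments still reaches the right-hand side; the remaining FDs each lie inside some fragment. All dependencies are preserved.

lossy but dependency-preserving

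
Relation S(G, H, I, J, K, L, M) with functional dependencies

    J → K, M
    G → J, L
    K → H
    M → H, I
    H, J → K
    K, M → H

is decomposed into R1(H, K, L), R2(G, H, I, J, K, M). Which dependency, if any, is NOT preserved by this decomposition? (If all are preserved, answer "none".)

G → J, L

Check G → J, L: no single fragment contains all of {G, J, L}, and the restricted closure of {G} across the fragments never reaches {J, L}.
J → K, M is preserved.
K → H is preserved.
M → H, I is preserved.
H, J → K is preserved.
K, M → H is preserved.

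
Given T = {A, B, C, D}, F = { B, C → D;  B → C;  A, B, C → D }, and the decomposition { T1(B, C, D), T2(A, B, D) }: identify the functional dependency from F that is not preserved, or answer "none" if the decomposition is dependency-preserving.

B, C → D lies within T1.
B → C lies within T1.
A, B, C → D: restricted closure across fragments reaches D.
Every dependency is enforceable on the fragments, so the decomposition is dependency-preserving.

none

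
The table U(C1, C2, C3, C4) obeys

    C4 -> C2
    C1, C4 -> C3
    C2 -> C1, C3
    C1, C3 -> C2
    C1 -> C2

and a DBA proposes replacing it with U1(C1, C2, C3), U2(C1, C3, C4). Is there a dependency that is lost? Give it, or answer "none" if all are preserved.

C4 → C2: restricted closure across fragments reaches C2.
C1, C4 → C3 lies within U2.
C2 → C1, C3 lies within U1.
C1, C3 → C2 lies within U1.
C1 → C2 lies within U1.
Every dependency is enforceable on the fragments, so the decomposition is dependency-preserving.

none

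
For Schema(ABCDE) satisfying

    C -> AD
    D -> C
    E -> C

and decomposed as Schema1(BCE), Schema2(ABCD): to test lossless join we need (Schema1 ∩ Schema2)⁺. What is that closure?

Schema1 ∩ Schema2 = {BC}.
C → AD applies, adding AD
Closure: {ABCD}.

ABCD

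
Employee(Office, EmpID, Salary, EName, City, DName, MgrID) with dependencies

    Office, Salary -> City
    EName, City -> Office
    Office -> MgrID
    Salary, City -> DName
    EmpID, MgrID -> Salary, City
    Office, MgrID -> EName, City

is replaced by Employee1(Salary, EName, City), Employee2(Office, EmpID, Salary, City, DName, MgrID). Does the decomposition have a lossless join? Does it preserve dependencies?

Lossless test: (Salary, City)⁺ = {Salary, City, DName}, which is a superkey of neither fragment — lossy.
Dependency preservation: the restricted closure of {EName, City} across the fragments never reaches {Office}, so EName, City → Office cannot be enforced without a join — not preserved.

lossy and not dependency-preserving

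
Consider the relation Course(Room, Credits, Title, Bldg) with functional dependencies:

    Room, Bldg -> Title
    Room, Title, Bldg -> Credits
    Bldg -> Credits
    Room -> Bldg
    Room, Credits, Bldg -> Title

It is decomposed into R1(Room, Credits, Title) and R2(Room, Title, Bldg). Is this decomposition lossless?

Common attributes: R1 ∩ R2 = {Room, Title}.
Closure of {Room, Title}: Room → Bldg applies, adding Bldg; Room, Title, Bldg → Credits applies, adding Credits. So (Room, Title)⁺ = {Room, Credits, Title, Bldg}.
This closure contains every attribute of R1, so R1 ∩ R2 → R1. The join is lossless.

Yes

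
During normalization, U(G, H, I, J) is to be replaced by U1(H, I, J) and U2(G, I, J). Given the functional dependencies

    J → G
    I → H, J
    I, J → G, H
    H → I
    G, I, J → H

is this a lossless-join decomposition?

Common attributes: U1 ∩ U2 = {I, J}.
Closure of {I, J}: J → G applies, adding G; I → H, J applies, adding H. So (I, J)⁺ = {G, H, I, J}.
This closure contains every attribute of U1, so U1 ∩ U2 → U1. The join is lossless.

Yes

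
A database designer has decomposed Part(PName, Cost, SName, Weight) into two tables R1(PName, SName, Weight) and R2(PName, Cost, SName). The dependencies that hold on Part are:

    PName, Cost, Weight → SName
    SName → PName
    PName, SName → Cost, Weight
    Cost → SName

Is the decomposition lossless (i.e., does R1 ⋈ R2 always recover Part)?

Yes

Common attributes: R1 ∩ R2 = {PName, SName}.
Closure of {PName, SName}: PName, SName → Cost, Weight applies, adding Cost, Weight. So (PName, SName)⁺ = {PName, Cost, SName, Weight}.
This closure contains every attribute of R1, so R1 ∩ R2 → R1. The join is lossless.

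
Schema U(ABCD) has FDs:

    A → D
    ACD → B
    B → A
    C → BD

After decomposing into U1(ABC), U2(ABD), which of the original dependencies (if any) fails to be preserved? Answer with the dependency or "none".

none

A → D lies within U2.
ACD → B: restricted closure across fragments reaches B.
B → A lies within U1.
C → BD: restricted closure across fragments reaches BD.
Every dependency is enforceable on the fragments, so the decomposition is dependency-preserving.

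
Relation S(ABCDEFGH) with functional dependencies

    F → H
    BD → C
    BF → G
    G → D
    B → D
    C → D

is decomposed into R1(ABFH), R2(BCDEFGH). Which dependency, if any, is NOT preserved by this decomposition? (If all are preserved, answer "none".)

F → H lies within R1.
BD → C lies within R2.
BF → G lies within R2.
G → D lies within R2.
B → D lies within R2.
C → D lies within R2.
Every dependency is enforceable on the fragments, so the decomposition is dependency-preserving.

none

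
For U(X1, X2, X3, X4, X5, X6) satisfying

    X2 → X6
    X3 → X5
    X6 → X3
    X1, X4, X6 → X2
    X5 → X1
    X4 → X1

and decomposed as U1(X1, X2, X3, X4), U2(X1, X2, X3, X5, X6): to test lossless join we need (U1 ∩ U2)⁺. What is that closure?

U1 ∩ U2 = {X1, X2, X3}.
X2 → X6 applies, adding X6
X3 → X5 applies, adding X5
Closure: {X1, X2, X3, X5, X6}.

X1, X2, X3, X5, X6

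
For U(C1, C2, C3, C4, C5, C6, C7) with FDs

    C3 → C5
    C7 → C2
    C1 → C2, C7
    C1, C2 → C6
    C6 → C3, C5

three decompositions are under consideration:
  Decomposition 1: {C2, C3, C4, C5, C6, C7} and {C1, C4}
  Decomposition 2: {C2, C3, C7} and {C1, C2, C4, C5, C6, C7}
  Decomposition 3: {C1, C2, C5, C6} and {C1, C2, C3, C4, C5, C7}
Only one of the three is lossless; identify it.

Decomposition 1: common = {C4}, closure = {C4} → lossy.
Decomposition 2: common = {C2, C7}, closure = {C2, C7} → lossy.
Decomposition 3: common = {C1, C2, C5}, closure = {C1, C2, C3, C5, C6, C7} → lossless.

Decomposition 3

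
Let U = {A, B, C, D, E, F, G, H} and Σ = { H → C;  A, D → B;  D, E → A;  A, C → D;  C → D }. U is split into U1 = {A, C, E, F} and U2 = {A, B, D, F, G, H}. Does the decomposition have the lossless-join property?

Common attributes: U1 ∩ U2 = {A, F}.
No dependency enlarges {A, F}, so (A, F)⁺ = {A, F}.
The closure contains neither all of U1 = {A, C, E, F} nor all of U2 = {A, B, D, F, G, H}, so the common attributes are not a superkey of either fragment. The join is lossy.

No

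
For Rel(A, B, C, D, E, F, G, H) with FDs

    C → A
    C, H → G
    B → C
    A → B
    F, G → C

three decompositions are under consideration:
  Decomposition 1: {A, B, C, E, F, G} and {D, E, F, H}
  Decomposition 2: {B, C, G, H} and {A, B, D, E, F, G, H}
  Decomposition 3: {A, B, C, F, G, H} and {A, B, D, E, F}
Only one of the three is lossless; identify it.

Decomposition 1: common = {E, F}, closure = {E, F} → lossy.
Decomposition 2: common = {B, G, H}, closure = {A, B, C, G, H} → lossless.
Decomposition 3: common = {A, B, F}, closure = {A, B, C, F} → lossy.

Decomposition 2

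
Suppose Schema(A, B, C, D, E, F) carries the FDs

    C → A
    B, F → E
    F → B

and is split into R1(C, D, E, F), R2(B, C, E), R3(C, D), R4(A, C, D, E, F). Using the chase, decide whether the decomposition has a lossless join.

No

Chase test. Columns are A, B, C, D, E, F; row i has aⱼ where attribute j ∈ Ri, else bᵢⱼ.
Initial tableau (one row per fragment):
  row 1: b11 b12 a3 a4 a5 a6
  row 2: b21 a2 a3 b24 a5 b26
  row 3: b31 b32 a3 a4 b35 b36
  row 4: a1 b42 a3 a4 a5 a6
Rows 1 and 2 agree on C; apply C→A and equate their A entries.
Rows 1 and 3 agree on C; apply C→A and equate their A entries.
Rows 1 and 4 agree on C; apply C→A and equate their A entries.
Rows 1 and 4 agree on F; apply F→B and equate their B entries.
No row becomes fully distinguished — the join is lossy.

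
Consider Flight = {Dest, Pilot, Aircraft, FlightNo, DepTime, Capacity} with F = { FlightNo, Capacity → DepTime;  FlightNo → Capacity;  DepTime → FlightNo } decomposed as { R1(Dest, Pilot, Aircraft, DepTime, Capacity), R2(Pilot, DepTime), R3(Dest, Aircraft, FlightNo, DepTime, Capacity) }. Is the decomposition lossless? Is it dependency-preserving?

lossless and dependency-preserving

Lossless test (chase): Rows 1 and 2 agree on DepTime; apply DepTime→FlightNo and equate their FlightNo entries. Rows 1 and 3 agree on DepTime; apply DepTime→FlightNo and equate their FlightNo entries. Rows 1 and 2 agree on FlightNo; apply FlightNo→Capacity and equate their Capacity entries. Row 1 is now all distinguished symbols — the join is lossless.
Dependency preservation: every FD's attributes lie within a single fragment, so each can be enforced locally — preserved.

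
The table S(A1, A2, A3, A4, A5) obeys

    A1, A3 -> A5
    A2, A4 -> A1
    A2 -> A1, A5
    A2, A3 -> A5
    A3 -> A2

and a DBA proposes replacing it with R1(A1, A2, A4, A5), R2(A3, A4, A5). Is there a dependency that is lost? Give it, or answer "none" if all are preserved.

A3 -> A2

Check A3 → A2: no single fragment contains all of {A2, A3}, and the restricted closure of {A3} across the fragments never reaches {A2}.
A1, A3 → A5 is preserved.
A2, A4 → A1 is preserved.
A2 → A1, A5 is preserved.
A2, A3 → A5 is preserved.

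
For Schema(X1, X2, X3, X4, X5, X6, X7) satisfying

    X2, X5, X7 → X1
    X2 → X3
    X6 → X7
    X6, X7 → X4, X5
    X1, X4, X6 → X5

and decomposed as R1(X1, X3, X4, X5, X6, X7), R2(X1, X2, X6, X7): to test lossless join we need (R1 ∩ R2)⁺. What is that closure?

X1, X4, X5, X6, X7

R1 ∩ R2 = {X1, X6, X7}.
X6, X7 → X4, X5 applies, adding X4, X5
Closure: {X1, X4, X5, X6, X7}.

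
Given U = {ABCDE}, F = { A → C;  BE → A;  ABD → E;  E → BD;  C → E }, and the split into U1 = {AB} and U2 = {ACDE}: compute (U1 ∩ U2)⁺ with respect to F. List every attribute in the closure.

ABCDE

U1 ∩ U2 = {A}.
A → C applies, adding C
C → E applies, adding E
E → BD applies, adding BD
Closure: {ABCDE}.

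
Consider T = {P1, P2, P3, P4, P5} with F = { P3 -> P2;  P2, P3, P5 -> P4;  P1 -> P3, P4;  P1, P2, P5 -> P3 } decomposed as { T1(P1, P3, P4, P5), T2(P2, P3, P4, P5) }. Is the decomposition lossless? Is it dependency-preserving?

lossless and dependency-preserving

Lossless test: (P3, P4, P5)⁺ = {P2, P3, P4, P5}, which contains all of one fragment — lossless.
Dependency preservation: P1, P2, P5 → P3 is not contained in any single fragment, but the restricted closure of its left-hand side across the fragments still reaches the right-hand side; the remaining FDs each lie inside some fragment. All dependencies are preserved.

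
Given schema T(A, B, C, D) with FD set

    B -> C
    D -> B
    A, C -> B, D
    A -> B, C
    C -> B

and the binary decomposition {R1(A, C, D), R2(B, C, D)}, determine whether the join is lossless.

Common attributes: R1 ∩ R2 = {C, D}.
Closure of {C, D}: D → B applies, adding B. So (C, D)⁺ = {B, C, D}.
This closure contains every attribute of R2, so R1 ∩ R2 → R2. The join is lossless.

Yes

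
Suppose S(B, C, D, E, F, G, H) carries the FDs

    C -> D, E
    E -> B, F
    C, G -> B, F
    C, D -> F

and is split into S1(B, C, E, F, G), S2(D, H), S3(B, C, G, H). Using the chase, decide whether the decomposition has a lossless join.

No

Chase test. Columns are B, C, D, E, F, G, H; row i has aⱼ where attribute j ∈ Si, else bᵢⱼ.
Initial tableau (one row per fragment):
  row 1: a1 a2 b13 a4 a5 a6 b17
  row 2: b21 b22 a3 b24 b25 b26 a7
  row 3: a1 a2 b33 b34 b35 a6 a7
Rows 1 and 3 agree on C; apply C→D, E and equate their D, E entries.
Rows 1 and 3 agree on E; apply E→B, F and equate their B, F entries.
No row becomes fully distinguished — the join is lossy.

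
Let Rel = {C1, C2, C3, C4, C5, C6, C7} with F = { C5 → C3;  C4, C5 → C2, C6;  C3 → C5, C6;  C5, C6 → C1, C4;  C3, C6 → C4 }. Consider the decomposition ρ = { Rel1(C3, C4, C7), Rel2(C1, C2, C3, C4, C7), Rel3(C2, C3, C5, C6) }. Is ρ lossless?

Yes

Chase test. Columns are C1, C2, C3, C4, C5, C6, C7; row i has aⱼ where attribute j ∈ Reli, else bᵢⱼ.
Initial tableau (one row per fragment):
  row 1: b11 b12 a3 a4 b15 b16 a7
  row 2: a1 a2 a3 a4 b25 b26 a7
  row 3: b31 a2 a3 b34 a5 a6 b37
Rows 1 and 2 agree on C3; apply C3→C5, C6 and equate their C5, C6 entries.
Rows 1 and 3 agree on C3; apply C3→C5, C6 and equate their C5, C6 entries.
Rows 1 and 2 agree on C5, C6; apply C5, C6→C1, C4 and equate their C1, C4 entries.
Rows 1 and 3 agree on C5, C6; apply C5, C6→C1, C4 and equate their C1, C4 entries.
Rows 1 and 2 agree on C4, C5; apply C4, C5→C2, C6 and equate their C2, C6 entries.
Row 1 is now all distinguished symbols — the join is lossless.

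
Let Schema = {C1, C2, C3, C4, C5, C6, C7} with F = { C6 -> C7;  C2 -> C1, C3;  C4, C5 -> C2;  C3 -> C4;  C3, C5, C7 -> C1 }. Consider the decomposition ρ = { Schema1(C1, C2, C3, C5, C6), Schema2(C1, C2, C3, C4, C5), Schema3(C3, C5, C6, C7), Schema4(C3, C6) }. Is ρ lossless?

Yes

Chase test. Columns are C1, C2, C3, C4, C5, C6, C7; row i has aⱼ where attribute j ∈ Schemai, else bᵢⱼ.
Initial tableau (one row per fragment):
  row 1: a1 a2 a3 b14 a5 a6 b17
  row 2: a1 a2 a3 a4 a5 b26 b27
  row 3: b31 b32 a3 b34 a5 a6 a7
  row 4: b41 b42 a3 b44 b45 a6 b47
Rows 1 and 3 agree on C6; apply C6→C7 and equate their C7 entries.
Rows 1 and 4 agree on C6; apply C6→C7 and equate their C7 entries.
Rows 1 and 2 agree on C3; apply C3→C4 and equate their C4 entries.
Rows 1 and 3 agree on C3; apply C3→C4 and equate their C4 entries.
Rows 1 and 4 agree on C3; apply C3→C4 and equate their C4 entries.
Rows 1 and 3 agree on C3, C5, C7; apply C3, C5, C7→C1 and equate their C1 entries.
Rows 1 and 3 agree on C4, C5; apply C4, C5→C2 and equate their C2 entries.
Row 1 is now all distinguished symbols — the join is lossless.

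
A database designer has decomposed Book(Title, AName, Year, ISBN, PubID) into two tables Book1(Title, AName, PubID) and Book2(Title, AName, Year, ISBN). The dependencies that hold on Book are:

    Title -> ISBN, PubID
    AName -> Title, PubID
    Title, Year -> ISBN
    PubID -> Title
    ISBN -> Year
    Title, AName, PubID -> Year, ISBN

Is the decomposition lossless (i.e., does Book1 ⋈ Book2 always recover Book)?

Yes

Common attributes: Book1 ∩ Book2 = {Title, AName}.
Closure of {Title, AName}: Title → ISBN, PubID applies, adding ISBN, PubID; ISBN → Year applies, adding Year. So (Title, AName)⁺ = {Title, AName, Year, ISBN, PubID}.
This closure contains every attribute of Book1, so Book1 ∩ Book2 → Book1. The join is lossless.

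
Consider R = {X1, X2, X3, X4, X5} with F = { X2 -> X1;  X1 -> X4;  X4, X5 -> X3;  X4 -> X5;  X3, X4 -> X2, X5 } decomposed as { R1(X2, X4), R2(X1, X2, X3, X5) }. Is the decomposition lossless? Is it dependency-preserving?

Lossless test: (X2)⁺ = {X1, X2, X3, X4, X5}, which contains all of one fragment — lossless.
Dependency preservation: X1 → X4; X4, X5 → X3; X4 → X5; X3, X4 → X2, X5 are not contained in any single fragment, but the restricted closure of each left-hand side across the fragments still reaches the right-hand side; the remaining FDs each lie inside some fragment. All dependencies are preserved.

lossless and dependency-preserving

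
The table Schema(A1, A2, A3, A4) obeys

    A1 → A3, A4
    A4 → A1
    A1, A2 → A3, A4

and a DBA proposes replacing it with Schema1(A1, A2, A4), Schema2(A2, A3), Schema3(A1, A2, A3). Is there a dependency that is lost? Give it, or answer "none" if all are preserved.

none

A1 → A3, A4: restricted closure across fragments reaches A3, A4.
A4 → A1 lies within Schema1.
A1, A2 → A3, A4: restricted closure across fragments reaches A3, A4.
Every dependency is enforceable on the fragments, so the decomposition is dependency-preserving.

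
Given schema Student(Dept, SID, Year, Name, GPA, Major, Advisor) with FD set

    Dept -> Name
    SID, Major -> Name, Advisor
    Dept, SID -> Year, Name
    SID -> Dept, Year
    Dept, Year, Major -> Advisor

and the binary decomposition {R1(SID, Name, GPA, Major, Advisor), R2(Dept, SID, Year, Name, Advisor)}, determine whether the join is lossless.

Common attributes: R1 ∩ R2 = {SID, Name, Advisor}.
Closure of {SID, Name, Advisor}: SID → Dept, Year applies, adding Dept, Year. So (SID, Name, Advisor)⁺ = {Dept, SID, Year, Name, Advisor}.
This closure contains every attribute of R2, so R1 ∩ R2 → R2. The join is lossless.

Yes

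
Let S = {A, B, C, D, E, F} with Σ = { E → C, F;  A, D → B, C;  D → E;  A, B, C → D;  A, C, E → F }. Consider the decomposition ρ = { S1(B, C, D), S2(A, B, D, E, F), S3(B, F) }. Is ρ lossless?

Yes

Chase test. Columns are A, B, C, D, E, F; row i has aⱼ where attribute j ∈ Si, else bᵢⱼ.
Initial tableau (one row per fragment):
  row 1: b11 a2 a3 a4 b15 b16
  row 2: a1 a2 b23 a4 a5 a6
  row 3: b31 a2 b33 b34 b35 a6
Rows 1 and 2 agree on D; apply D→E and equate their E entries.
Rows 1 and 2 agree on E; apply E→C, F and equate their C, F entries.
Row 2 is now all distinguished symbols — the join is lossless.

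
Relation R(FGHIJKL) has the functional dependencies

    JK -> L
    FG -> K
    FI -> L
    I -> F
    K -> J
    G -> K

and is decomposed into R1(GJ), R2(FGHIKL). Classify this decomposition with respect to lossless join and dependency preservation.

Lossless test: (G)⁺ = {GJKL}, which contains all of one fragment — lossless.
Dependency preservation: the restricted closure of {K} across the fragments never reaches {J}, so K → J cannot be enforced without a join — not preserved.

lossless but not dependency-preserving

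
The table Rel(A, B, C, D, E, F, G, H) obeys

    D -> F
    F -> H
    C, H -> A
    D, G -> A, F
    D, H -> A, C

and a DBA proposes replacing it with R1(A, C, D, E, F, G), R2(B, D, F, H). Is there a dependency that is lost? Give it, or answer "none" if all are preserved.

Check C, H → A: no single fragment contains all of {A, C, H}, and the restricted closure of {C, H} across the fragments never reaches {A}.
D → F is preserved.
F → H is preserved.
D, G → A, F is preserved.
D, H → A, C is preserved.

C, H -> A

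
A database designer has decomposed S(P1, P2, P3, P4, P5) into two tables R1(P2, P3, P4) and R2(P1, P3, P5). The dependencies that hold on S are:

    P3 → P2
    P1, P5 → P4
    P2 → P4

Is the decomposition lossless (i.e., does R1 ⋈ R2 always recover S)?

Yes

Common attributes: R1 ∩ R2 = {P3}.
Closure of {P3}: P3 → P2 applies, adding P2; P2 → P4 applies, adding P4. So (P3)⁺ = {P2, P3, P4}.
This closure contains every attribute of R1, so R1 ∩ R2 → R1. The join is lossless.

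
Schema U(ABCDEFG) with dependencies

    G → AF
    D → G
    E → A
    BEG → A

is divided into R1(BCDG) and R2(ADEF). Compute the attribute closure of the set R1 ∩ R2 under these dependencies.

ADFG

R1 ∩ R2 = {D}.
D → G applies, adding G
G → AF applies, adding AF
Closure: {ADFG}.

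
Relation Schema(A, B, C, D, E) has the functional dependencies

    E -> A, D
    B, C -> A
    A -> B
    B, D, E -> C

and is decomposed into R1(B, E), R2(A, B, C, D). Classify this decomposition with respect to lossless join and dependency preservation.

lossy and not dependency-preserving

Lossless test: (B)⁺ = {B}, which is a superkey of neither fragment — lossy.
Dependency preservation: the restricted closure of {E} across the fragments never reaches {A, D}, so E → A, D cannot be enforced without a join — not preserved.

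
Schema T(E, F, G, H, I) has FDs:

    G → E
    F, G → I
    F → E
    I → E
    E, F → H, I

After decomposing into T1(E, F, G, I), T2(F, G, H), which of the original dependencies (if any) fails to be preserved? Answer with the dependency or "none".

G → E lies within T1.
F, G → I lies within T1.
F → E lies within T1.
I → E lies within T1.
E, F → H, I: restricted closure across fragments reaches H, I.
Every dependency is enforceable on the fragments, so the decomposition is dependency-preserving.

none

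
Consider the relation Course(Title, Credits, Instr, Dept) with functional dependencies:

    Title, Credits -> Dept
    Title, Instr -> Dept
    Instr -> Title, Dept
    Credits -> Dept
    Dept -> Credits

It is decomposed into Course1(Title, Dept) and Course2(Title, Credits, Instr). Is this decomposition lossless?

No

Common attributes: Course1 ∩ Course2 = {Title}.
No dependency enlarges {Title}, so (Title)⁺ = {Title}.
The closure contains neither all of Course1 = {Title, Dept} nor all of Course2 = {Title, Credits, Instr}, so the common attributes are not a superkey of either fragment. The join is lossy.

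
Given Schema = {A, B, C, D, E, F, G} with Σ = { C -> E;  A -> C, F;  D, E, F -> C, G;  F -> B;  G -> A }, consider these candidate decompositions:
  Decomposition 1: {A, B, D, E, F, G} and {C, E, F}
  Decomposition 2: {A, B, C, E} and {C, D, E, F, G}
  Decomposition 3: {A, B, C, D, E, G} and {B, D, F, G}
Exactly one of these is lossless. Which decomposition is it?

Decomposition 3

Decomposition 1: common = {E, F}, closure = {B, E, F} → lossy.
Decomposition 2: common = {C, E}, closure = {C, E} → lossy.
Decomposition 3: common = {B, D, G}, closure = {A, B, C, D, E, F, G} → lossless.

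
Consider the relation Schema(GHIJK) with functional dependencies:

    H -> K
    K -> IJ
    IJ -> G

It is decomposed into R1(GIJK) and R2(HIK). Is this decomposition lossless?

Yes

Common attributes: R1 ∩ R2 = {IK}.
Closure of {IK}: K → IJ applies, adding J; IJ → G applies, adding G. So (IK)⁺ = {GIJK}.
This closure contains every attribute of R1, so R1 ∩ R2 → R1. The join is lossless.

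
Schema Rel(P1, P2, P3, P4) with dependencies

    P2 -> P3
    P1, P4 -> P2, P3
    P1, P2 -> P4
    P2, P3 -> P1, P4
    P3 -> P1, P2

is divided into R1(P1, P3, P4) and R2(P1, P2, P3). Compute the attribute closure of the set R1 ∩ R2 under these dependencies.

P1, P2, P3, P4

R1 ∩ R2 = {P1, P3}.
P3 → P1, P2 applies, adding P2
P1, P2 → P4 applies, adding P4
Closure: {P1, P2, P3, P4}.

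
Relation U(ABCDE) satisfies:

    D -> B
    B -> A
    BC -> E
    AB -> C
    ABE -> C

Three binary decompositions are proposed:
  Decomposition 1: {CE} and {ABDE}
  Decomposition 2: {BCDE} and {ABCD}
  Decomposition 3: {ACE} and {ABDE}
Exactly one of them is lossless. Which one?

Decomposition 2

Decomposition 1: common = {E}, closure = {E} → lossy.
Decomposition 2: common = {BCD}, closure = {ABCDE} → lossless.
Decomposition 3: common = {AE}, closure = {AE} → lossy.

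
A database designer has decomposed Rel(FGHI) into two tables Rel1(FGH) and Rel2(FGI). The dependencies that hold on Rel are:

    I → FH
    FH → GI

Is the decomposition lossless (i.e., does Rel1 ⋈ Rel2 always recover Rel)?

Common attributes: Rel1 ∩ Rel2 = {FG}.
No dependency enlarges {FG}, so (FG)⁺ = {FG}.
The closure contains neither all of Rel1 = {FGH} nor all of Rel2 = {FGI}, so the common attributes are not a superkey of either fragment. The join is lossy.

No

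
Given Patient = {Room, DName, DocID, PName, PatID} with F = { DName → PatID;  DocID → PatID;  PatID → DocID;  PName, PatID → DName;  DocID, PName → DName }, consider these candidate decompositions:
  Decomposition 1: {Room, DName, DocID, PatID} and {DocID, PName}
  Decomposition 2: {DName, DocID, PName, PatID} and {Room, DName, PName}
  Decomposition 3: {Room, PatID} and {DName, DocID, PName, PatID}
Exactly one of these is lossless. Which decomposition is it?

Decomposition 1: common = {DocID}, closure = {DocID, PatID} → lossy.
Decomposition 2: common = {DName, PName}, closure = {DName, DocID, PName, PatID} → lossless.
Decomposition 3: common = {PatID}, closure = {DocID, PatID} → lossy.

Decomposition 2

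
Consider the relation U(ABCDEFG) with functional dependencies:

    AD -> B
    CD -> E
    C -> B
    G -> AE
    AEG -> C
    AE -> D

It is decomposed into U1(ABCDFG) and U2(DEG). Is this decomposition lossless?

Common attributes: U1 ∩ U2 = {DG}.
Closure of {DG}: G → AE applies, adding AE; AEG → C applies, adding C; AD → B applies, adding B. So (DG)⁺ = {ABCDEG}.
This closure contains every attribute of U2, so U1 ∩ U2 → U2. The join is lossless.

Yes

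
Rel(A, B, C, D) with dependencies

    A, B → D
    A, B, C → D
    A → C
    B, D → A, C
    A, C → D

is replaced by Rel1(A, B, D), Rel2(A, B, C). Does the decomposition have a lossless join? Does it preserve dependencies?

Lossless test: (A, B)⁺ = {A, B, C, D}, which contains all of one fragment — lossless.
Dependency preservation: A, B, C → D; B, D → A, C; A, C → D are not contained in any single fragment, but the restricted closure of each left-hand side across the fragments still reaches the right-hand side; the remaining FDs each lie inside some fragment. All dependencies are preserved.

lossless and dependency-preserving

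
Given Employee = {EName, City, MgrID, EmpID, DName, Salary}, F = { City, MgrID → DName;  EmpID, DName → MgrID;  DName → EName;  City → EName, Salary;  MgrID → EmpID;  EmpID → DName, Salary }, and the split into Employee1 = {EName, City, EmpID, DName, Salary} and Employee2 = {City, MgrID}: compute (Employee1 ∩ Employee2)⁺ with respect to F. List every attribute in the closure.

Employee1 ∩ Employee2 = {City}.
City → EName, Salary applies, adding EName, Salary
Closure: {EName, City, Salary}.

EName, City, Salary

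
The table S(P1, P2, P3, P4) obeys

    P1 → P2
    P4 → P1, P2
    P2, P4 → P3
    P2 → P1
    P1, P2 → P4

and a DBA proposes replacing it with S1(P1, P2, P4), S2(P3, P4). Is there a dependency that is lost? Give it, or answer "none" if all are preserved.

P1 → P2 lies within S1.
P4 → P1, P2 lies within S1.
P2, P4 → P3: restricted closure across fragments reaches P3.
P2 → P1 lies within S1.
P1, P2 → P4 lies within S1.
Every dependency is enforceable on the fragments, so the decomposition is dependency-preserving.

none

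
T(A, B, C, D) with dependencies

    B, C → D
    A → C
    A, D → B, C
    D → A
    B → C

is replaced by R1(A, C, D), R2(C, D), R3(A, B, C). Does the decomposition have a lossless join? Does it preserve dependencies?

Lossless test (chase): Rows 1 and 2 agree on D; apply D→A and equate their A entries. Rows 1 and 2 agree on A, D; apply A, D→B, C and equate their B, C entries. No row becomes fully distinguished — the join is lossy.
Dependency preservation: the restricted closure of {B, C} across the fragments never reaches {D}, so B, C → D cannot be enforced without a join — not preserved.

lossy and not dependency-preserving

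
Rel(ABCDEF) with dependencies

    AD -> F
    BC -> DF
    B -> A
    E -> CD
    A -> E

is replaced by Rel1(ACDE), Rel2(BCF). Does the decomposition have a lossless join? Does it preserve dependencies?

lossy and not dependency-preserving

Lossless test: (C)⁺ = {C}, which is a superkey of neither fragment — lossy.
Dependency preservation: the restricted closure of {AD} across the fragments never reaches {F}, so AD → F cannot be enforced without a join — not preserved.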